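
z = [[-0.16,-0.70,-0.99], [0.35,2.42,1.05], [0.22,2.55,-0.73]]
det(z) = 0.014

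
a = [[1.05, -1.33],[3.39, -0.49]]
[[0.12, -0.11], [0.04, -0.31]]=a @ [[0.0, -0.09], [-0.09, 0.01]]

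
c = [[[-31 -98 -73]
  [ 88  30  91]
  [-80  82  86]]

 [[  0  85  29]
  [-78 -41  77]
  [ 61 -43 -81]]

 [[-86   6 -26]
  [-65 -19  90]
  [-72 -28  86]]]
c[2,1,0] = -65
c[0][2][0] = -80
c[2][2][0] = -72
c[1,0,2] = 29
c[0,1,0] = 88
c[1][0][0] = 0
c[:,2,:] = [[-80, 82, 86], [61, -43, -81], [-72, -28, 86]]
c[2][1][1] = -19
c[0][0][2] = -73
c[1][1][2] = 77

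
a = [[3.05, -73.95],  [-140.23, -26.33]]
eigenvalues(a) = [91.25, -114.53]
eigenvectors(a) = [[0.64,0.53], [-0.77,0.85]]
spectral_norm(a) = 143.22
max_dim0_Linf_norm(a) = 140.23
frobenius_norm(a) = 160.73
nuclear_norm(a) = 216.19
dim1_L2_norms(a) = [74.01, 142.68]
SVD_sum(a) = [[-14.00, -3.38], [-138.51, -33.46]] + [[17.05, -70.57], [-1.72, 7.13]]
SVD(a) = [[0.1, 0.99], [0.99, -0.1]] @ diag([143.21761609368727, 72.96808371090201]) @ [[-0.97, -0.23], [0.23, -0.97]]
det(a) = -10450.32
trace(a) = -23.28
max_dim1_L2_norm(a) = 142.68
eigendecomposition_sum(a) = [[52.14, -32.79],[-62.18, 39.11]] + [[-49.09,-41.16], [-78.05,-65.44]]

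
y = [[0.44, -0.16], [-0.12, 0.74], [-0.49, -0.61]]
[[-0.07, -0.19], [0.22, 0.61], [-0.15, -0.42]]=y@[[-0.05, -0.13], [0.29, 0.8]]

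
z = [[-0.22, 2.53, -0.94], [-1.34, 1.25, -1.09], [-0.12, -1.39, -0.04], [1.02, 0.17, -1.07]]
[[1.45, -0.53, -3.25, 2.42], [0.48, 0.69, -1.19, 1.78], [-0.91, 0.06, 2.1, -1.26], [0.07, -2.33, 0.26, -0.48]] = z@[[0.12, -1.27, -0.06, -0.52], [0.64, 0.04, -1.49, 0.95], [0.15, 0.97, -0.54, 0.1]]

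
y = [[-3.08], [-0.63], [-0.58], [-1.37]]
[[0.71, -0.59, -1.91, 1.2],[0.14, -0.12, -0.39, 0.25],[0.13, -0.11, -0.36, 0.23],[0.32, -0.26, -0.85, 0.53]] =y @[[-0.23,0.19,0.62,-0.39]]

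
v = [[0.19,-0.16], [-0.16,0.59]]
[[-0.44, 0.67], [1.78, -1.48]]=v @ [[0.29, 1.80], [3.1, -2.02]]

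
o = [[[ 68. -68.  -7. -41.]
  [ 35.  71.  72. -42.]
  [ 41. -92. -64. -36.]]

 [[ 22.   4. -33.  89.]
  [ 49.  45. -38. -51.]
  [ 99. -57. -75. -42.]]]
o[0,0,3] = -41.0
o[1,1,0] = 49.0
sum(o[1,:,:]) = 12.0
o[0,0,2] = -7.0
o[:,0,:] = [[68.0, -68.0, -7.0, -41.0], [22.0, 4.0, -33.0, 89.0]]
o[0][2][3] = -36.0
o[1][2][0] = 99.0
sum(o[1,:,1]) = -8.0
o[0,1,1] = 71.0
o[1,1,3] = -51.0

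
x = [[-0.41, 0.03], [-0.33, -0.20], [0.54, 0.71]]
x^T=[[-0.41, -0.33, 0.54], [0.03, -0.20, 0.71]]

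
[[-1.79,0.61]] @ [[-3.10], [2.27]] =[[6.93]]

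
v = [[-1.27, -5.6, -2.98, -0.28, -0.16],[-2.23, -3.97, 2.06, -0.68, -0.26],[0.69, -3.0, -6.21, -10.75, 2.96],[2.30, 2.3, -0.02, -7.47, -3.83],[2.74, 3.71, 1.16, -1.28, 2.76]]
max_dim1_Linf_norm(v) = 10.75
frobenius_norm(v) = 18.78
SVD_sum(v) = [[0.23, -0.4, -0.94, -2.04, 0.17], [0.02, -0.03, -0.08, -0.18, 0.01], [1.30, -2.22, -5.28, -11.43, 0.95], [0.62, -1.07, -2.54, -5.49, 0.45], [0.05, -0.09, -0.20, -0.44, 0.04]] + [[-2.37, -4.93, -1.53, 1.45, 0.58],  [-1.40, -2.92, -0.91, 0.86, 0.34],  [-0.60, -1.26, -0.39, 0.37, 0.15],  [2.03, 4.23, 1.32, -1.24, -0.50],  [1.83, 3.81, 1.19, -1.12, -0.45]] + [[-0.07, -0.09, 0.17, -0.10, -0.42],  [-0.35, -0.44, 0.78, -0.47, -1.96],  [0.31, 0.39, -0.69, 0.42, 1.74],  [-0.65, -0.82, 1.44, -0.88, -3.62],  [0.46, 0.58, -1.01, 0.62, 2.56]] + [[0.18,0.2,-0.80,0.31,-0.47], [-0.51,-0.57,2.27,-0.89,1.34], [-0.04,-0.05,0.20,-0.08,0.12], [0.06,0.07,-0.28,0.11,-0.16], [-0.24,-0.27,1.08,-0.42,0.64]] + [[0.76,-0.38,0.13,0.1,-0.02], [0.01,-0.01,0.00,0.00,-0.00], [-0.27,0.14,-0.05,-0.04,0.01], [0.23,-0.12,0.04,0.03,-0.01], [0.65,-0.32,0.11,0.08,-0.02]]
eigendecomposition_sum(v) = [[1.59+0.00j, (2.89-0j), -0.34-0.00j, (-1.66+0j), -0.39+0.00j], [-2.89-0.00j, -5.23+0.00j, (0.62+0j), 3.01-0.00j, (0.7-0j)], [9.03+0.00j, 16.37-0.00j, -1.93-0.00j, -9.42+0.00j, (-2.18+0j)], [2.84+0.00j, (5.15-0j), (-0.61-0j), (-2.96+0j), (-0.69+0j)], [(-0.04-0j), (-0.08+0j), (0.01+0j), 0.05-0.00j, 0.01-0.00j]] + [[(-1.83-0.27j),-3.85-1.75j,-0.98+0.45j,(0.25-3.08j),(0.78-1.14j)],[(0.49+1.01j),0.44+2.53j,(0.56+0.34j),-1.63+0.93j,(-0.84+0j)],[-4.51-0.04j,(-9.88-2.95j),-2.22+1.41j,-0.43-7.52j,1.49-3.01j],[(-0.16+1.46j),-1.27+3.09j,0.39+0.76j,-2.44-0.10j,(-0.92-0.58j)],[0.79+0.23j,1.60+1.00j,(0.46-0.14j),-0.29+1.35j,(-0.41+0.46j)]] + [[-1.83+0.27j, (-3.85+1.75j), (-0.98-0.45j), (0.25+3.08j), (0.78+1.14j)], [0.49-1.01j, 0.44-2.53j, 0.56-0.34j, -1.63-0.93j, -0.84-0.00j], [-4.51+0.04j, -9.88+2.95j, (-2.22-1.41j), -0.43+7.52j, (1.49+3.01j)], [-0.16-1.46j, (-1.27-3.09j), (0.39-0.76j), -2.44+0.10j, -0.92+0.58j], [0.79-0.23j, 1.60-1.00j, (0.46+0.14j), (-0.29-1.35j), (-0.41-0.46j)]] + [[(-4.82-0j), (-0.67+0j), (0.29+0j), 0.97+0.00j, -8.90-0.00j], [(2.33+0j), (0.32-0j), (-0.14-0j), -0.47-0.00j, 4.30+0.00j], [2.47+0.00j, (0.34-0j), (-0.15-0j), -0.49-0.00j, (4.55+0j)], [-1.99-0.00j, (-0.28+0j), (0.12+0j), 0.40+0.00j, -3.67-0.00j], [3.92+0.00j, 0.54-0.00j, -0.23-0.00j, -0.78-0.00j, (7.22+0j)]] + [[5.63+0.00j,(-0.12-0j),-0.97-0.00j,-0.08-0.00j,7.57+0.00j], [(-2.66-0j),(0.05+0j),(0.46+0j),0.04+0.00j,(-3.58-0j)], [-1.78-0.00j,(0.04+0j),0.31+0.00j,0.03+0.00j,-2.39-0.00j], [(1.77+0j),(-0.04-0j),-0.30-0.00j,(-0.03-0j),2.38+0.00j], [-2.72-0.00j,0.06+0.00j,(0.47+0j),0.04+0.00j,(-3.66-0j)]]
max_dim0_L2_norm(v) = 13.17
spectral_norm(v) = 14.49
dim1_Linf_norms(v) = [5.6, 3.97, 10.75, 7.47, 3.71]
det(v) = -3393.57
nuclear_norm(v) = 34.72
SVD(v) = [[0.16,-0.60,-0.08,0.3,0.72], [0.01,-0.36,-0.38,-0.85,0.01], [0.89,-0.15,0.34,-0.07,-0.26], [0.43,0.52,-0.7,0.10,0.22], [0.03,0.47,0.5,-0.41,0.61]] @ diag([14.48647276900889, 9.767416013243215, 5.883250134922084, 3.380085583919052, 1.2060598792455413]) @ [[0.10, -0.17, -0.41, -0.89, 0.07], [0.40, 0.84, 0.26, -0.25, -0.1], [0.16, 0.2, -0.35, 0.21, 0.88], [0.18, 0.20, -0.79, 0.31, -0.46], [0.88, -0.44, 0.15, 0.11, -0.03]]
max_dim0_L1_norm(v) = 20.46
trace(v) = -16.16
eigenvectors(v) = [[(0.16+0j), (0.35+0.05j), (0.35-0.05j), 0.66+0.00j, (-0.78+0j)], [(-0.29+0j), -0.10-0.19j, (-0.1+0.19j), (-0.32+0j), (0.37+0j)], [0.90+0.00j, 0.85+0.00j, 0.85-0.00j, -0.34+0.00j, (0.25+0j)], [0.28+0.00j, 0.03-0.28j, 0.03+0.28j, 0.27+0.00j, -0.24+0.00j], [-0.00+0.00j, -0.15-0.04j, -0.15+0.04j, (-0.53+0j), (0.38+0j)]]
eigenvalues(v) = [(-8.52+0j), (-6.46+4.03j), (-6.46-4.03j), (2.97+0j), (2.31+0j)]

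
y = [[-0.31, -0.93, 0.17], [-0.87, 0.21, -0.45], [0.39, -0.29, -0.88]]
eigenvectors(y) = [[-0.58+0.00j, (-0.09+0.56j), -0.09-0.56j], [(0.78+0j), 0.15+0.42j, (0.15-0.42j)], [(-0.24+0j), (0.69+0j), (0.69-0j)]]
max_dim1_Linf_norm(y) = 0.93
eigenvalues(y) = [(1+0j), (-0.99+0.14j), (-0.99-0.14j)]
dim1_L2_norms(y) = [0.99, 1.0, 1.01]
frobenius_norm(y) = 1.73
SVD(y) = [[0.01,  -0.18,  -0.98], [-0.42,  0.89,  -0.17], [0.91,  0.42,  -0.07]] @ diag([1.0062556579006816, 1.0009830249369585, 0.9947273670362771]) @ [[0.71, -0.36, -0.6], [-0.56, 0.24, -0.80], [0.43, 0.9, -0.03]]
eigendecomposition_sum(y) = [[(0.34+0j), -0.45+0.00j, 0.14-0.00j], [(-0.46-0j), (0.6-0j), (-0.19+0j)], [(0.14+0j), (-0.19+0j), 0.06-0.00j]] + [[-0.33+0.05j, (-0.24-0.08j), 0.02-0.39j], [(-0.21+0.16j), -0.20+0.03j, (-0.13-0.28j)], [(0.12+0.38j), -0.05+0.30j, (-0.47+0.05j)]] + [[(-0.33-0.05j),-0.24+0.08j,0.02+0.39j], [(-0.21-0.16j),-0.20-0.03j,(-0.13+0.28j)], [0.12-0.38j,-0.05-0.30j,(-0.47-0.05j)]]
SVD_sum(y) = [[0.01, -0.00, -0.0], [-0.3, 0.15, 0.26], [0.65, -0.32, -0.55]] + [[0.10, -0.04, 0.15], [-0.5, 0.21, -0.71], [-0.23, 0.1, -0.33]] + [[-0.42, -0.88, 0.03], [-0.07, -0.15, 0.00], [-0.03, -0.06, 0.00]]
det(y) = 1.00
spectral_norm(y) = 1.01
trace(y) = -0.98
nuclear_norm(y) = 3.00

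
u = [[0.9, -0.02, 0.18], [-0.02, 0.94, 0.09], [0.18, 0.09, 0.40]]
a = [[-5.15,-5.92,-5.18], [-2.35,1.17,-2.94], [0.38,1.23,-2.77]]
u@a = [[-4.52,-5.13,-5.1], [-2.07,1.33,-2.91], [-0.99,-0.47,-2.3]]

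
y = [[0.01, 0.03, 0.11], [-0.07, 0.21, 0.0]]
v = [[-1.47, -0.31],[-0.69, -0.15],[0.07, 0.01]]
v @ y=[[0.01, -0.11, -0.16], [0.00, -0.05, -0.08], [0.00, 0.00, 0.01]]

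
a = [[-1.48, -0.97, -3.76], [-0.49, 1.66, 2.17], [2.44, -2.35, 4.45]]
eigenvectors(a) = [[(0.89+0j), -0.36+0.38j, (-0.36-0.38j)], [(0.38+0j), (0.12-0.5j), (0.12+0.5j)], [-0.24+0.00j, 0.68+0.00j, (0.68-0j)]]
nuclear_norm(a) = 10.62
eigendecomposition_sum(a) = [[-0.72+0.00j, (-0.54-0j), -0.29+0.00j], [-0.31+0.00j, (-0.23-0j), -0.12+0.00j], [(0.2-0j), 0.15+0.00j, 0.08-0.00j]] + [[(-0.38+0.82j), (-0.21-1.53j), -1.74+0.65j], [(-0.09-0.89j), (0.95+1.19j), 1.15-1.42j], [1.12-0.39j, -1.25+1.59j, (2.19+1.05j)]] + [[(-0.38-0.82j), (-0.21+1.53j), (-1.74-0.65j)], [-0.09+0.89j, (0.95-1.19j), 1.15+1.42j], [(1.12+0.39j), -1.25-1.59j, 2.19-1.05j]]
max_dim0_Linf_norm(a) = 4.45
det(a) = -14.83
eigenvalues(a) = [(-0.87+0j), (2.75+3.06j), (2.75-3.06j)]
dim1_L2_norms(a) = [4.16, 2.78, 5.59]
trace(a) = 4.63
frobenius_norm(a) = 7.50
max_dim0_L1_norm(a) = 10.38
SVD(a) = [[-0.57, 0.45, 0.68], [0.23, -0.71, 0.66], [0.79, 0.54, 0.30]] @ diag([6.763833761307685, 3.165904533311143, 0.6926047468464839]) @ [[0.39, -0.13, 0.91], [0.31, -0.91, -0.27], [-0.87, -0.39, 0.32]]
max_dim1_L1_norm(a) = 9.24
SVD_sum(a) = [[-1.52, 0.52, -3.52],[0.61, -0.21, 1.42],[2.09, -0.72, 4.84]] + [[0.45, -1.31, -0.39], [-0.7, 2.05, 0.61], [0.53, -1.55, -0.46]] + [[-0.41, -0.18, 0.15],[-0.40, -0.18, 0.15],[-0.18, -0.08, 0.07]]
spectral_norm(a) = 6.76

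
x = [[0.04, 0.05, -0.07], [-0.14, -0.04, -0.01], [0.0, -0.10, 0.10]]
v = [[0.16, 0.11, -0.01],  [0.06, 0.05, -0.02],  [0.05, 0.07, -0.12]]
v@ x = [[-0.01, 0.0, -0.01], [-0.00, 0.00, -0.01], [-0.01, 0.01, -0.02]]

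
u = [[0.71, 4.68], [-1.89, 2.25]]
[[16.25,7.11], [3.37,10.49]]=u@[[1.99, -3.17], [3.17, 2.0]]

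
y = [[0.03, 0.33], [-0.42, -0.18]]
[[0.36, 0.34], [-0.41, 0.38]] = y @ [[0.53, -1.39], [1.05, 1.16]]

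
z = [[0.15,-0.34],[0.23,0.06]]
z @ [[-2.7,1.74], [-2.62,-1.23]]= [[0.49, 0.68], [-0.78, 0.33]]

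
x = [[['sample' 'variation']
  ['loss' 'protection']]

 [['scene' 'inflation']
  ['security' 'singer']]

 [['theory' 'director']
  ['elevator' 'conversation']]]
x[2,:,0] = ['theory', 'elevator']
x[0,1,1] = 'protection'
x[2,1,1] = 'conversation'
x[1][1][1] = 'singer'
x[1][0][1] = 'inflation'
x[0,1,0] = 'loss'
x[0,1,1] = 'protection'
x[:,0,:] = [['sample', 'variation'], ['scene', 'inflation'], ['theory', 'director']]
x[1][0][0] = 'scene'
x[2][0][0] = 'theory'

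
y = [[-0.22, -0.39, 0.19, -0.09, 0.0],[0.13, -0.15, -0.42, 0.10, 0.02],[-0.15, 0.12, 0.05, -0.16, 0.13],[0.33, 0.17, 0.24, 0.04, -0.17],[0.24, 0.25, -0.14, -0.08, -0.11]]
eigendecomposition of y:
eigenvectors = [[(0.57+0j), (0.57-0j), (0.25+0j), 0.36+0.32j, 0.36-0.32j], [-0.38-0.32j, -0.38+0.32j, 0.23+0.00j, -0.02-0.13j, -0.02+0.13j], [(0.04+0.43j), (0.04-0.43j), 0j, 0.16+0.01j, 0.16-0.01j], [0.15-0.40j, (0.15+0.4j), -0.62+0.00j, 0.26-0.53j, (0.26+0.53j)], [(-0.21-0.12j), -0.21+0.12j, -0.70+0.00j, 0.61+0.00j, (0.61-0j)]]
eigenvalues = [(0.03+0.43j), (0.03-0.43j), (-0.35+0j), (-0.05+0.14j), (-0.05-0.14j)]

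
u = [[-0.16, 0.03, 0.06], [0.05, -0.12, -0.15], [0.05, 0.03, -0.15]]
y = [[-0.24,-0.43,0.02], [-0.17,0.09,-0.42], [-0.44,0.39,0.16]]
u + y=[[-0.4, -0.4, 0.08], [-0.12, -0.03, -0.57], [-0.39, 0.42, 0.01]]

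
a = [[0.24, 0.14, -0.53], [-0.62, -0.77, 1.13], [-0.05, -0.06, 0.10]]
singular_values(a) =[1.61, 0.17, 0.0]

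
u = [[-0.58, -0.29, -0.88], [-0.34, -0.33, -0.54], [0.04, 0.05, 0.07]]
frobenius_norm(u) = 1.31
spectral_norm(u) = 1.31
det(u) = 0.00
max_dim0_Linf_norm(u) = 0.88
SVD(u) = [[-0.84, 0.55, -0.03], [-0.54, -0.82, 0.18], [0.07, 0.17, 0.98]] @ diag([1.3052885697482108, 0.12733661620156117, 0.00267130286700093]) @ [[0.52, 0.33, 0.79], [-0.26, 0.94, -0.22], [-0.82, -0.09, 0.57]]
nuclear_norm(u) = 1.44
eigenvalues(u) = [-0.71, -0.13, 0.0]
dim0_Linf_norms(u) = [0.58, 0.33, 0.88]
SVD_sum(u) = [[-0.56, -0.36, -0.86], [-0.37, -0.23, -0.56], [0.05, 0.03, 0.07]] + [[-0.02,  0.07,  -0.02], [0.03,  -0.10,  0.02], [-0.01,  0.02,  -0.00]] + [[0.0,0.0,-0.00], [-0.0,-0.00,0.0], [-0.00,-0.00,0.0]]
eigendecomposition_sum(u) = [[-0.56, -0.31, -0.85], [-0.42, -0.24, -0.64], [0.06, 0.03, 0.08]] + [[-0.02,0.03,-0.03], [0.08,-0.09,0.1], [-0.02,0.02,-0.02]] + [[0.00,  -0.00,  -0.01],[0.00,  -0.00,  -0.0],[-0.00,  0.0,  0.00]]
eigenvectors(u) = [[0.80, 0.26, -0.81], [0.60, -0.95, -0.1], [-0.08, 0.18, 0.57]]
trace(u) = -0.84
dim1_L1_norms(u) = [1.75, 1.21, 0.16]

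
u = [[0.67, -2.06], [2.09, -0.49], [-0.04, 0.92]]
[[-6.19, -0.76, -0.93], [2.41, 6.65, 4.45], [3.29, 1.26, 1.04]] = u @ [[2.01, 3.54, 2.42], [3.66, 1.52, 1.24]]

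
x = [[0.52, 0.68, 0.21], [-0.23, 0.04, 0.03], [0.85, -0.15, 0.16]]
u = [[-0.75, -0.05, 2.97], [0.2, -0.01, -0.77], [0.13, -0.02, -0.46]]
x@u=[[-0.23, -0.04, 0.92],[0.18, 0.01, -0.73],[-0.65, -0.04, 2.57]]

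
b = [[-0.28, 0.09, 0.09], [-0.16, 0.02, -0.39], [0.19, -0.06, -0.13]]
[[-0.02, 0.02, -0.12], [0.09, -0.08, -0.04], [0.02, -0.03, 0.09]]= b @ [[-0.10, -0.09, 0.37], [-0.27, -0.23, -0.15], [-0.21, 0.22, -0.06]]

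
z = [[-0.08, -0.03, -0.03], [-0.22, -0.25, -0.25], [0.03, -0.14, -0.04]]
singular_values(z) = [0.43, 0.12, 0.03]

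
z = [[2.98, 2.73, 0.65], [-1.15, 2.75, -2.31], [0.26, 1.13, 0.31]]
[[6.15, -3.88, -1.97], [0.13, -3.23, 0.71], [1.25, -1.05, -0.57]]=z@[[1.34,-0.55,-0.27],[0.75,-0.95,-0.30],[0.17,0.54,-0.53]]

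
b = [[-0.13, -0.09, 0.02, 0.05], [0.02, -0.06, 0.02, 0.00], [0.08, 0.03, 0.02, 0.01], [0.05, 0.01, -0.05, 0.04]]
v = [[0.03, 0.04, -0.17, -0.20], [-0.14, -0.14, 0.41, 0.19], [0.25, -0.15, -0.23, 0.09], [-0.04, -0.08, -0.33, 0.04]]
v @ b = [[-0.03, -0.01, 0.01, -0.01], [0.06, 0.04, -0.01, 0.00], [-0.05, -0.02, -0.01, 0.01], [-0.02, -0.00, -0.01, -0.00]]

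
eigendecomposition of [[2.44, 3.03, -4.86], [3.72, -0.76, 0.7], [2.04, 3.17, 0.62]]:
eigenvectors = [[(-0.11-0.6j), -0.11+0.60j, 0.58+0.00j],[-0.42-0.24j, (-0.42+0.24j), (-0.76+0j)],[-0.63+0.00j, (-0.63-0j), (0.28+0j)]]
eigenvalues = [(3.07+3.13j), (3.07-3.13j), (-3.85+0j)]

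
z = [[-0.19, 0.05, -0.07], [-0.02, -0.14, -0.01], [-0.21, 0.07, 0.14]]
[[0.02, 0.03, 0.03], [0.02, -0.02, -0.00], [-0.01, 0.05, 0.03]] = z @ [[-0.08,-0.14,-0.14], [-0.14,0.13,0.04], [-0.11,0.06,-0.02]]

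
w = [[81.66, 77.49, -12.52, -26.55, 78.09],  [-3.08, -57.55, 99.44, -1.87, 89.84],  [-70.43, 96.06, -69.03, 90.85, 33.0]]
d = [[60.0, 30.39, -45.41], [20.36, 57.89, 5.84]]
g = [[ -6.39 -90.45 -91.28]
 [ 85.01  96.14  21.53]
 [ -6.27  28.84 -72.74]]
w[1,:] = [-3.08, -57.55, 99.44, -1.87, 89.84]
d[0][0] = 60.0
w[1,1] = -57.55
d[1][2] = 5.84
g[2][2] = -72.74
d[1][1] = 57.89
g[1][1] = 96.14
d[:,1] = [30.39, 57.89]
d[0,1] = 30.39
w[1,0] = -3.08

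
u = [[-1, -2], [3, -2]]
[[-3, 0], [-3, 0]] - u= [[-2, 2], [-6, 2]]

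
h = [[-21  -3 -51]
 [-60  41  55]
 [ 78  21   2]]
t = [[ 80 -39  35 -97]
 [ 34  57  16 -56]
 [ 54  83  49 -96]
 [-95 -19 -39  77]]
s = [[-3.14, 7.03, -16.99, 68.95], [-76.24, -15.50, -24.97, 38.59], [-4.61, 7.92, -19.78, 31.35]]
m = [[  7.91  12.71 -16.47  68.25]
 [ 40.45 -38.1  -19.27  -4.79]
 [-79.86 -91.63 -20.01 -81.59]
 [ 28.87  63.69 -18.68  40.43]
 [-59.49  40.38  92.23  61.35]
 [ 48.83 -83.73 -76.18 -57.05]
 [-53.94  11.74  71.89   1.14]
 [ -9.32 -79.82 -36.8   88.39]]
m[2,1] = -91.63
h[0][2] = -51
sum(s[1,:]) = -78.11999999999999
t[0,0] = 80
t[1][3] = -56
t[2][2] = 49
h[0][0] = -21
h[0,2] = -51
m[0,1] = 12.71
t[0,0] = 80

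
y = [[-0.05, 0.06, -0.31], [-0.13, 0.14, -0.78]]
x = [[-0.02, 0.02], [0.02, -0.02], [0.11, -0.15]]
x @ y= [[-0.0, 0.0, -0.01], [0.00, -0.00, 0.01], [0.01, -0.01, 0.08]]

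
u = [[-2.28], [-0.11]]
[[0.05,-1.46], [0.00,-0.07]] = u@[[-0.02, 0.64]]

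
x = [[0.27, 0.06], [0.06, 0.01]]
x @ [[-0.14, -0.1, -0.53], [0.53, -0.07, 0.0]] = [[-0.01, -0.03, -0.14], [-0.0, -0.01, -0.03]]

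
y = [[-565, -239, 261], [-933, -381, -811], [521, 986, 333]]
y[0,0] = -565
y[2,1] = 986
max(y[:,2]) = 333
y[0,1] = -239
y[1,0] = -933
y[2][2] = 333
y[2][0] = 521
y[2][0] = 521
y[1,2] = -811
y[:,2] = [261, -811, 333]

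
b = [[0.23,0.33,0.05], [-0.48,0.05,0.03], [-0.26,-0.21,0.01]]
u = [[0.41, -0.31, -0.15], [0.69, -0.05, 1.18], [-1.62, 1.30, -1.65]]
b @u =[[0.24, -0.02, 0.27], [-0.21, 0.19, 0.08], [-0.27, 0.1, -0.23]]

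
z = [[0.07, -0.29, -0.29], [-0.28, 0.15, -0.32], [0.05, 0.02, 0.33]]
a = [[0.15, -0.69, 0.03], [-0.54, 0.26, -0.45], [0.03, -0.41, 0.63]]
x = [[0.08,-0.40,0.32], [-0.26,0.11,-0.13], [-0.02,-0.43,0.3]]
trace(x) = 0.49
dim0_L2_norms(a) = [0.56, 0.84, 0.77]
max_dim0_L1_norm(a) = 1.36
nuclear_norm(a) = 2.01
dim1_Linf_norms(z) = [0.29, 0.32, 0.33]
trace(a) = 1.04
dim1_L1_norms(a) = [0.87, 1.25, 1.07]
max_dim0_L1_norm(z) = 0.94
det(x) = 0.00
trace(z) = 0.55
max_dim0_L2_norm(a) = 0.84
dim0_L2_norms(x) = [0.27, 0.6, 0.46]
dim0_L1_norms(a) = [0.72, 1.36, 1.11]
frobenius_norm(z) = 0.70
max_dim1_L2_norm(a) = 0.75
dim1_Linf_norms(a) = [0.69, 0.54, 0.63]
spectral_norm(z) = 0.57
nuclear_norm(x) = 1.03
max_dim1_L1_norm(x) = 0.8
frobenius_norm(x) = 0.80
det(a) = -0.22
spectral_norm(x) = 0.76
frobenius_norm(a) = 1.28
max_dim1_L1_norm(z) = 0.75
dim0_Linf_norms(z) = [0.28, 0.29, 0.33]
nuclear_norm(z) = 1.03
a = x + z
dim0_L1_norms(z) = [0.4, 0.46, 0.94]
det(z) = -0.01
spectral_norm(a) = 1.10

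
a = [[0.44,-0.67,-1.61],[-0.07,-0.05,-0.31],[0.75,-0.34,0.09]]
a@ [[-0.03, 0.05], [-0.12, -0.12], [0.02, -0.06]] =[[0.03, 0.20], [0.0, 0.02], [0.02, 0.07]]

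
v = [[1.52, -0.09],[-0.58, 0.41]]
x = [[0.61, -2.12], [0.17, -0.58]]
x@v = [[2.16, -0.92], [0.59, -0.25]]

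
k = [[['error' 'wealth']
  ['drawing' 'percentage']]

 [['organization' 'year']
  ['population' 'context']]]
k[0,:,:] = [['error', 'wealth'], ['drawing', 'percentage']]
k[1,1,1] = 'context'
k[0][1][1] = 'percentage'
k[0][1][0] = 'drawing'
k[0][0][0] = 'error'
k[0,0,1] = 'wealth'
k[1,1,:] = ['population', 'context']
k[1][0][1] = 'year'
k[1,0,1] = 'year'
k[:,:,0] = [['error', 'drawing'], ['organization', 'population']]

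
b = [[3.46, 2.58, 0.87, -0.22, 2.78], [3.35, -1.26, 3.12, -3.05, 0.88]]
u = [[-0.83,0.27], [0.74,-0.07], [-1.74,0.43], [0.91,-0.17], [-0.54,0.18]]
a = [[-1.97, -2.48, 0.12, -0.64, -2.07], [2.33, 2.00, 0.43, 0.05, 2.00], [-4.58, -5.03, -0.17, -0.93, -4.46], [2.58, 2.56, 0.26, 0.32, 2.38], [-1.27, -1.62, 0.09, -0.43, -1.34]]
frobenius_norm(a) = 10.99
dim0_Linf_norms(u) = [1.74, 0.43]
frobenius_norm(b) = 7.73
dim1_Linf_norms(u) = [0.83, 0.74, 1.74, 0.91, 0.54]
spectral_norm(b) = 6.66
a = u @ b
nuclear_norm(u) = 2.53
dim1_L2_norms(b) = [5.21, 5.71]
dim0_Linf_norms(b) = [3.46, 2.58, 3.12, 3.05, 2.78]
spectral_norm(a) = 10.96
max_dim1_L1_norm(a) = 15.17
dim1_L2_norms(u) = [0.87, 0.74, 1.79, 0.93, 0.57]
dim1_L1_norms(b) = [9.91, 11.66]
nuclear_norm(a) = 11.78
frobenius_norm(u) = 2.39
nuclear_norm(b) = 10.59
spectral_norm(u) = 2.38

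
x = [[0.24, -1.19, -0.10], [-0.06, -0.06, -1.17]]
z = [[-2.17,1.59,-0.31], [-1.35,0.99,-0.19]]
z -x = [[-2.41, 2.78, -0.21], [-1.29, 1.05, 0.98]]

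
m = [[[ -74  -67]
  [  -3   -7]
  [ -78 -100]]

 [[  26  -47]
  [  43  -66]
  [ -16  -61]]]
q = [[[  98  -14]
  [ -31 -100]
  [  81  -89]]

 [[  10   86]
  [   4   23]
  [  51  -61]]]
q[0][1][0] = -31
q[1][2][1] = -61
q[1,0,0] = 10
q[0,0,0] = 98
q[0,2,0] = 81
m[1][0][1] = -47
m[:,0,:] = [[-74, -67], [26, -47]]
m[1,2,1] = -61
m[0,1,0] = -3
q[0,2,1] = -89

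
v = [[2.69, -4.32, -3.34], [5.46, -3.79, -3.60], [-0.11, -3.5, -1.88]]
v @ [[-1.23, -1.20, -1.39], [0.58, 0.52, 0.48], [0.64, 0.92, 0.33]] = [[-7.95, -8.55, -6.91], [-11.22, -11.83, -10.6], [-3.10, -3.42, -2.15]]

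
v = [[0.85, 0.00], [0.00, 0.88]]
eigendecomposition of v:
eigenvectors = [[1.00, 0.0], [0.0, 1.00]]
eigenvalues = [0.85, 0.88]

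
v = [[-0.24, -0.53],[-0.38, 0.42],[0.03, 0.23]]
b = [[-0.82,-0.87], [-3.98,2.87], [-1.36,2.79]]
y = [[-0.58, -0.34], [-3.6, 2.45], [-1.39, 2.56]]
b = v + y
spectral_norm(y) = 5.12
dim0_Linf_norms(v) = [0.38, 0.53]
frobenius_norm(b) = 5.93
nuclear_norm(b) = 7.41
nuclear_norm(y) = 6.42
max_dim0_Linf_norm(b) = 3.98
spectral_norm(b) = 5.67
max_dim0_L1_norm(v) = 1.18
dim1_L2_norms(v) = [0.58, 0.57, 0.23]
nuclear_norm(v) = 1.16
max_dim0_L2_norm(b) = 4.29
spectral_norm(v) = 0.72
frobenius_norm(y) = 5.28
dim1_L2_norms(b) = [1.2, 4.91, 3.1]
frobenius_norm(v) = 0.84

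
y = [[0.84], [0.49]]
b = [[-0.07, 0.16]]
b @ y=[[0.02]]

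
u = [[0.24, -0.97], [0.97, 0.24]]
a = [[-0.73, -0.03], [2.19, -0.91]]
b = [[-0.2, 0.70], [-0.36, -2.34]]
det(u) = 1.00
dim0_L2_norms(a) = [2.31, 0.91]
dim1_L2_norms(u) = [1.0, 1.0]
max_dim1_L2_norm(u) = 1.0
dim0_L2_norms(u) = [1.0, 1.0]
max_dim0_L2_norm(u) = 1.0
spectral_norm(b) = 2.46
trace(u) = 0.48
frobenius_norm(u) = 1.41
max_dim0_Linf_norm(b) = 2.34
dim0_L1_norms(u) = [1.21, 1.21]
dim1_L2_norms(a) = [0.73, 2.37]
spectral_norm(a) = 2.46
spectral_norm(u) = 1.00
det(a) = 0.73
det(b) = 0.72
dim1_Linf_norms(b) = [0.7, 2.34]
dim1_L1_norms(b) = [0.9, 2.7]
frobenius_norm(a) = 2.48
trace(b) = -2.54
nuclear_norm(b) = 2.75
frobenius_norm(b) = 2.48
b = a @ u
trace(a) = -1.64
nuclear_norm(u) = 2.00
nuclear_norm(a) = 2.76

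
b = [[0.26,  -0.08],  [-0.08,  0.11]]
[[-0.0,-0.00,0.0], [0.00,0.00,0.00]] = b @ [[-0.0, 0.0, 0.01], [0.01, 0.01, 0.01]]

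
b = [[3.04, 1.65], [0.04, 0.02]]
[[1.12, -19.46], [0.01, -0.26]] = b @ [[-0.74, -7.77], [2.04, 2.52]]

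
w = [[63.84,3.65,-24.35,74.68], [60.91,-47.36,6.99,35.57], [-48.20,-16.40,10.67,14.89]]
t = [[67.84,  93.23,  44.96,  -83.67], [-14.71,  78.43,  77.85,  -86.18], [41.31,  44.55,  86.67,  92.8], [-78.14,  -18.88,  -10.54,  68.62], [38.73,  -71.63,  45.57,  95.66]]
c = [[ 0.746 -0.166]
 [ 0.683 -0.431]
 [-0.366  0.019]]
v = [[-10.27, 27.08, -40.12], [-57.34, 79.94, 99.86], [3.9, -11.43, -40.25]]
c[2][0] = -0.366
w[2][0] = -48.2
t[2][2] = 86.67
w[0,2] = -24.35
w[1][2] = 6.99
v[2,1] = -11.43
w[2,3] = 14.89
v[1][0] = -57.34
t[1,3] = -86.18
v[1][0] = -57.34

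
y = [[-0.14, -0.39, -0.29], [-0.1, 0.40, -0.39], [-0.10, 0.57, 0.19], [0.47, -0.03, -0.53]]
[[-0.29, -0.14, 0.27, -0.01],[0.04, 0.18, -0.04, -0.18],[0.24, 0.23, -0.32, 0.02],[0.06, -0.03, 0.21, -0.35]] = y @ [[0.41,-0.07,0.03,-0.32],[0.42,0.41,-0.44,-0.15],[0.22,-0.03,-0.35,0.39]]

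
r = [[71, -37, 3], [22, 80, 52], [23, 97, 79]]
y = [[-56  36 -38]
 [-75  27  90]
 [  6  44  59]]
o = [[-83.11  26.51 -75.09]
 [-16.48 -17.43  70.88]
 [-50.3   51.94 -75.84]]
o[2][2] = -75.84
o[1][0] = -16.48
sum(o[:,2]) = -80.05000000000001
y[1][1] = 27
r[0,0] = 71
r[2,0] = 23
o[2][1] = 51.94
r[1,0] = 22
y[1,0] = -75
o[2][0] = -50.3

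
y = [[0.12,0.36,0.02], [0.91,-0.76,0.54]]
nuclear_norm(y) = 1.67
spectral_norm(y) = 1.31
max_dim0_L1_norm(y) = 1.12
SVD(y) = [[-0.10, 1.00], [1.00, 0.10]] @ diag([1.3085667880718757, 0.3596567268316483]) @ [[0.68, -0.6, 0.41], [0.58, 0.79, 0.2]]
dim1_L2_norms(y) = [0.38, 1.3]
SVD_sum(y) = [[-0.09,0.08,-0.05], [0.89,-0.79,0.53]] + [[0.21, 0.28, 0.07], [0.02, 0.03, 0.01]]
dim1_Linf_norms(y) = [0.36, 0.91]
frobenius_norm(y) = 1.36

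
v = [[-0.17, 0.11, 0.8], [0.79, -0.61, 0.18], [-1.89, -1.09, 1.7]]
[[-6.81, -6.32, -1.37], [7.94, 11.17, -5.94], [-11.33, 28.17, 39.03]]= v @ [[5.1, -4.71, -16.49], [-8.26, -25.99, -12.64], [-6.29, -5.33, -3.48]]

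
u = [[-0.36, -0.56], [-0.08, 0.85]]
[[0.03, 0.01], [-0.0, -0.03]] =u @ [[-0.06,0.02], [-0.01,-0.03]]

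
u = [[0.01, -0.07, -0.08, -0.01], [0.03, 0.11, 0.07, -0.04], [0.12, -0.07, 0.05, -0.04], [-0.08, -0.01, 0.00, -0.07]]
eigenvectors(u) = [[-0.05-0.47j, (-0.05+0.47j), -0.25+0.00j, (0.25+0j)],[(0.01+0.46j), 0.01-0.46j, (-0.64+0j), (0.11+0j)],[-0.73+0.00j, -0.73-0.00j, 0.69+0.00j, (0.11+0j)],[0.14+0.12j, (0.14-0.12j), (0.21+0j), 0.95+0.00j]]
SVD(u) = [[0.60, 0.02, 0.09, 0.8], [-0.79, 0.14, 0.13, 0.57], [0.11, 0.91, 0.36, -0.15], [0.01, -0.38, 0.92, -0.10]] @ diag([0.1697298572069127, 0.16175957338039434, 0.09458869167359431, 0.043342766406766854]) @ [[-0.03, -0.81, -0.57, 0.12],[0.89, -0.28, 0.33, -0.10],[-0.26, -0.28, 0.21, -0.9],[0.36, 0.43, -0.72, -0.41]]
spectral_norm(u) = 0.17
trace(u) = 0.10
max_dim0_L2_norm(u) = 0.15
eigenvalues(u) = [(0.07+0.13j), (0.07-0.13j), (0.06+0j), (-0.09+0j)]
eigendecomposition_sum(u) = [[0.05j, (-0.04-0j), -0.04+0.02j, (0.01-0.02j)],[-0.05j, (0.04+0.01j), (0.04-0.02j), -0.01+0.01j],[(0.08+0j), -0.01+0.06j, 0.02+0.06j, -0.02-0.01j],[-0.01-0.01j, 0.01-0.01j, 0.01-0.02j, 0.01j]] + [[0.00-0.05j, (-0.04+0j), -0.04-0.02j, (0.01+0.02j)],[0.05j, (0.04-0.01j), 0.04+0.02j, -0.01-0.01j],[0.08-0.00j, (-0.01-0.06j), 0.02-0.06j, (-0.02+0.01j)],[(-0.01+0.01j), (0.01+0.01j), 0.01+0.02j, 0.00-0.01j]] + [[(0.01+0j),0.01+0.00j,-0.00-0.00j,-0.01-0.00j], [0.03+0.00j,0.04+0.00j,(-0-0j),(-0.01-0j)], [(-0.04-0j),-0.04-0.00j,0j,(0.01+0j)], [(-0.01-0j),(-0.01-0j),0.00+0.00j,0.00+0.00j]] + [[-0.01+0.00j, -0.01-0.00j, (-0-0j), -0.02-0.00j], [-0.00+0.00j, -0.00-0.00j, (-0-0j), (-0.01-0j)], [-0.00+0.00j, -0.00-0.00j, (-0-0j), (-0.01-0j)], [(-0.04+0j), (-0.02-0j), (-0.01-0j), (-0.08-0j)]]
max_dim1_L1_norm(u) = 0.28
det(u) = -0.00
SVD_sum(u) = [[-0.0, -0.08, -0.06, 0.01], [0.00, 0.11, 0.08, -0.02], [-0.0, -0.02, -0.01, 0.00], [-0.0, -0.00, -0.0, 0.00]] + [[0.0,-0.00,0.0,-0.00], [0.02,-0.01,0.01,-0.00], [0.13,-0.04,0.05,-0.01], [-0.06,0.02,-0.02,0.01]] + [[-0.0, -0.0, 0.0, -0.01], [-0.00, -0.00, 0.0, -0.01], [-0.01, -0.01, 0.01, -0.03], [-0.02, -0.02, 0.02, -0.08]] + [[0.01, 0.02, -0.02, -0.01],[0.01, 0.01, -0.02, -0.01],[-0.00, -0.0, 0.00, 0.0],[-0.00, -0.00, 0.0, 0.00]]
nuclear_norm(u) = 0.47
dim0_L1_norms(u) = [0.24, 0.26, 0.2, 0.16]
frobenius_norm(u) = 0.26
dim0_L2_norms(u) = [0.15, 0.15, 0.12, 0.09]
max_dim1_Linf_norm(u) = 0.12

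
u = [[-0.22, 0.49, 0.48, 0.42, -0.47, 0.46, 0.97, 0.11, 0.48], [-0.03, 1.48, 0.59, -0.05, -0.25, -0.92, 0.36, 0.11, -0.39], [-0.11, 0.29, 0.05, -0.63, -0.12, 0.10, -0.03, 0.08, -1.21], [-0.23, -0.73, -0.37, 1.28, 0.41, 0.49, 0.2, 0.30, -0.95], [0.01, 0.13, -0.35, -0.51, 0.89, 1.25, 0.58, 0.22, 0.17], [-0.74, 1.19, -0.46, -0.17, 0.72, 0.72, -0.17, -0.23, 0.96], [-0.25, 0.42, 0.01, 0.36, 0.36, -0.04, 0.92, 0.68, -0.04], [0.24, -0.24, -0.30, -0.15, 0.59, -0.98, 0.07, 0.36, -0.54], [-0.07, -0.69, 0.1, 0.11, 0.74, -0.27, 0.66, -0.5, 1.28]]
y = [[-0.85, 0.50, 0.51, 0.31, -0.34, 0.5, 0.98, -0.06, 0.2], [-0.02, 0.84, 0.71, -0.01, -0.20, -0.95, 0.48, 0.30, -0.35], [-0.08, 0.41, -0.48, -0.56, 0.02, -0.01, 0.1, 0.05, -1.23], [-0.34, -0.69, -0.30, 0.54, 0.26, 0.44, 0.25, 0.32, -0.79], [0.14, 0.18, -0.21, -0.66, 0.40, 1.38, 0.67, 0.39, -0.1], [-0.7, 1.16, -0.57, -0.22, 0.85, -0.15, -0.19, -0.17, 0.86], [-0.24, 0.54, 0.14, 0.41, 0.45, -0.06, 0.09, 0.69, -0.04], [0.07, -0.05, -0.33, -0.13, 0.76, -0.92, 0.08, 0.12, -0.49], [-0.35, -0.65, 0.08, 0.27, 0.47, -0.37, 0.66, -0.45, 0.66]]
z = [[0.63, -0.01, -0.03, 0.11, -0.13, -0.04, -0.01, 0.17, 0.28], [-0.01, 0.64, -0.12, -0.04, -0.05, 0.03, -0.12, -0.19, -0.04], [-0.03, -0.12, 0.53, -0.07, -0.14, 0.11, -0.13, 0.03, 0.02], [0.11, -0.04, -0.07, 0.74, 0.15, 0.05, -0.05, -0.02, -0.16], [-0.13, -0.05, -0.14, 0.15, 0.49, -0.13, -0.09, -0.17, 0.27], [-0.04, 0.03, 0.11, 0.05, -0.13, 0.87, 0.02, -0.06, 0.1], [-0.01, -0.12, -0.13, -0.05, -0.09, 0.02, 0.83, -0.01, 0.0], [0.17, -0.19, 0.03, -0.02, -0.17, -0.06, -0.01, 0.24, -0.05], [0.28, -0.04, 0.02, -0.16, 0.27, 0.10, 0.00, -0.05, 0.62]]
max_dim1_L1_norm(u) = 5.36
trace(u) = 6.76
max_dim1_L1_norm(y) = 4.87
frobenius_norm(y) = 4.65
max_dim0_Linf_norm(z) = 0.87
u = z + y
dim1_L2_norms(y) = [1.64, 1.61, 1.5, 1.42, 1.79, 1.94, 1.11, 1.35, 1.43]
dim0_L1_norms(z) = [1.41, 1.24, 1.18, 1.39, 1.62, 1.41, 1.26, 0.94, 1.54]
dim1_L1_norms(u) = [4.1, 4.18, 2.62, 4.96, 4.11, 5.36, 3.08, 3.47, 4.42]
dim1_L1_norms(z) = [1.41, 1.24, 1.18, 1.39, 1.62, 1.41, 1.26, 0.94, 1.54]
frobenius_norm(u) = 5.15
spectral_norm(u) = 2.76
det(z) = -0.00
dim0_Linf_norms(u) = [0.74, 1.48, 0.59, 1.28, 0.89, 1.25, 0.97, 0.68, 1.28]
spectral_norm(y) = 2.24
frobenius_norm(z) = 2.17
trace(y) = 1.17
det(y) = 0.00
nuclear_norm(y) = 11.85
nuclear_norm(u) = 13.15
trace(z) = 5.59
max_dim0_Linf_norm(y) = 1.38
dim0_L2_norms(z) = [0.73, 0.69, 0.59, 0.79, 0.65, 0.9, 0.86, 0.4, 0.76]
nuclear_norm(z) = 5.61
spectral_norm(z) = 0.97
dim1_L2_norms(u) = [1.52, 1.94, 1.41, 1.95, 1.78, 2.06, 1.35, 1.4, 1.86]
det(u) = -1.04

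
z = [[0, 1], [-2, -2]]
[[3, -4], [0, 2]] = z@ [[-3, 3], [3, -4]]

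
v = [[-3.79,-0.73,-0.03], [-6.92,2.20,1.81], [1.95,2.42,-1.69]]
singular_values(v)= [8.42, 3.27, 1.35]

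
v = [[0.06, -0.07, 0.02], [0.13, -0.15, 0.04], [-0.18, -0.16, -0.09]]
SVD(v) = [[-0.08, -0.41, 0.91],[-0.17, -0.89, -0.42],[0.98, -0.19, 0.0]] @ diag([0.2583609129392061, 0.22191853249179846, 0.001342982466952449]) @ [[-0.79, -0.48, -0.38], [-0.48, 0.87, -0.12], [-0.38, -0.08, 0.92]]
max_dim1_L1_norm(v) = 0.43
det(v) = -0.00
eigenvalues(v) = [(-0+0j), (-0.09+0.1j), (-0.09-0.1j)]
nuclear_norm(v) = 0.48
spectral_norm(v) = 0.26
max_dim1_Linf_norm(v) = 0.18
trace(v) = -0.18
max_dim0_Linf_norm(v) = 0.18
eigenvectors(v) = [[0.37+0.00j, (-0.01-0.18j), (-0.01+0.18j)], [(0.08+0j), -0.00-0.36j, -0.00+0.36j], [(-0.93+0j), (0.91+0j), 0.91-0.00j]]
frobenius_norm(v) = 0.34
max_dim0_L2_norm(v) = 0.23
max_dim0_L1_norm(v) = 0.38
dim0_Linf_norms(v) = [0.18, 0.16, 0.09]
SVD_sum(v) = [[0.02,0.01,0.01], [0.04,0.02,0.02], [-0.20,-0.12,-0.10]] + [[0.04, -0.08, 0.01], [0.09, -0.17, 0.02], [0.02, -0.04, 0.01]] + [[-0.00,-0.0,0.0], [0.0,0.0,-0.0], [-0.0,-0.0,0.0]]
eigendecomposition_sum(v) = [[(-0.01+0j), 0.00-0.00j, -0.00-0.00j], [-0.00+0.00j, -0j, (-0-0j)], [0.01-0.00j, -0.01+0.00j, 0.00+0.00j]] + [[(0.03+0.02j), -0.04+0.02j, (0.01+0.01j)], [0.07+0.04j, (-0.08+0.03j), (0.02+0.02j)], [(-0.1+0.16j), (-0.08-0.19j), (-0.05+0.05j)]] + [[0.03-0.02j, -0.04-0.02j, 0.01-0.01j], [(0.07-0.04j), -0.08-0.03j, (0.02-0.02j)], [-0.10-0.16j, (-0.08+0.19j), (-0.05-0.05j)]]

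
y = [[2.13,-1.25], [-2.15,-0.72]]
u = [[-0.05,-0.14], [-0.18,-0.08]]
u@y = [[0.19,0.16],[-0.21,0.28]]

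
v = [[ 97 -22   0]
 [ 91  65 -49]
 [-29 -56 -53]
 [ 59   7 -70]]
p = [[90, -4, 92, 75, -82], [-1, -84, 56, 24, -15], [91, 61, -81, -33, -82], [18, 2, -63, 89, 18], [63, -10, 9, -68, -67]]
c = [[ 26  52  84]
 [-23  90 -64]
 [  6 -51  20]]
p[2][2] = -81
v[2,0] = -29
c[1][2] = -64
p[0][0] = 90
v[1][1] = 65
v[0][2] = 0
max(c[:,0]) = 26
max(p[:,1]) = 61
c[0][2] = 84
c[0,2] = 84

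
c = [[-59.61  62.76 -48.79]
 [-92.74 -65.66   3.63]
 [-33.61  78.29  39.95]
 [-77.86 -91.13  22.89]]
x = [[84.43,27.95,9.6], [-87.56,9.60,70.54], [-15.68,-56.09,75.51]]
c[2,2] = 39.95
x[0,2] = 9.6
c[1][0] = -92.74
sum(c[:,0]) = -263.82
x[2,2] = 75.51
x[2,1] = -56.09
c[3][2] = 22.89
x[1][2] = 70.54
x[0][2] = 9.6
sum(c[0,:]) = -45.64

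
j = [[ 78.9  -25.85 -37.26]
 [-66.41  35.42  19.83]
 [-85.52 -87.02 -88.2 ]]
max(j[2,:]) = -85.52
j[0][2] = -37.26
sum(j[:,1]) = -77.44999999999999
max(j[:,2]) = 19.83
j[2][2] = -88.2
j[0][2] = -37.26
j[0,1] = -25.85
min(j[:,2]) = -88.2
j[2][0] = -85.52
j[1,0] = -66.41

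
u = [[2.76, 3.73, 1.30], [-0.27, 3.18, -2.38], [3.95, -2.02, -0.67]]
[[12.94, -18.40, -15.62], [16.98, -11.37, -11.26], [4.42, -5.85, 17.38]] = u @ [[2.12, -2.91, 1.65],[3.05, -3.11, -4.77],[-3.30, 0.95, -1.83]]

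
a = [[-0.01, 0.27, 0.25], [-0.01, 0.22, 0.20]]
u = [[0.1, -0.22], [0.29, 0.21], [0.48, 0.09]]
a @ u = [[0.20, 0.08], [0.16, 0.07]]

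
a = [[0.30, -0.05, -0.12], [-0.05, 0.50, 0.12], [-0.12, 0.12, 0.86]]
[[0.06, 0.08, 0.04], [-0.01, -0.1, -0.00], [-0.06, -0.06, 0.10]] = a @ [[0.19, 0.23, 0.2], [0.01, -0.17, -0.02], [-0.05, -0.01, 0.15]]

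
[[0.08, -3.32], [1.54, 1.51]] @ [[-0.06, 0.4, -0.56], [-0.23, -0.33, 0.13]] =[[0.76, 1.13, -0.48], [-0.44, 0.12, -0.67]]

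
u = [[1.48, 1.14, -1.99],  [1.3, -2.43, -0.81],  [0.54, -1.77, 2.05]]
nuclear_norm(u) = 7.65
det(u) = -11.06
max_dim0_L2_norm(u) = 3.22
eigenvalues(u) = [-2.85, 1.83, 2.13]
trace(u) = 1.10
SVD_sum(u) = [[-0.01, 1.65, -1.36], [0.01, -1.06, 0.87], [0.01, -2.06, 1.70]] + [[1.01, -0.77, -0.94], [1.59, -1.21, -1.49], [-0.01, 0.01, 0.01]] + [[0.48, 0.26, 0.31], [-0.3, -0.16, -0.19], [0.54, 0.29, 0.34]]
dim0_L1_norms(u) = [3.32, 5.34, 4.85]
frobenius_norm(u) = 4.83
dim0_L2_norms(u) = [2.04, 3.22, 2.97]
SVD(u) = [[-0.58, 0.53, -0.61], [0.37, 0.85, 0.38], [0.72, -0.01, -0.69]] @ diag([3.6850638476621524, 2.9519536882476136, 1.017041720429759]) @ [[0.00, -0.77, 0.63], [0.64, -0.49, -0.6], [-0.77, -0.41, -0.49]]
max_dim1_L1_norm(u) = 4.61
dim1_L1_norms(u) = [4.61, 4.54, 4.36]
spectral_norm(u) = 3.69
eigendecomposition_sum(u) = [[-0.08, 0.25, 0.01],[0.83, -2.73, -0.11],[0.31, -1.01, -0.04]] + [[3.11, -4.25, 12.21], [0.95, -1.3, 3.73], [0.00, -0.01, 0.02]] + [[-1.55, 5.13, -14.21],[-0.48, 1.6, -4.42],[0.23, -0.75, 2.08]]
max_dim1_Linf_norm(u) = 2.43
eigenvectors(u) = [[0.09, -0.96, -0.95], [-0.93, -0.29, -0.29], [-0.35, -0.0, 0.14]]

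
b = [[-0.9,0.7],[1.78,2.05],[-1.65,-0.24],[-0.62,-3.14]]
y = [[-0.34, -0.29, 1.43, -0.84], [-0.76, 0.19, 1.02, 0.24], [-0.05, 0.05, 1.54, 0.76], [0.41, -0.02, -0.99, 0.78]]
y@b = [[-2.05, 1.46], [-0.81, -1.14], [-2.88, -2.69], [0.75, -1.97]]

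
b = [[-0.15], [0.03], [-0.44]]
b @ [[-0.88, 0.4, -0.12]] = [[0.13, -0.06, 0.02],  [-0.03, 0.01, -0.00],  [0.39, -0.18, 0.05]]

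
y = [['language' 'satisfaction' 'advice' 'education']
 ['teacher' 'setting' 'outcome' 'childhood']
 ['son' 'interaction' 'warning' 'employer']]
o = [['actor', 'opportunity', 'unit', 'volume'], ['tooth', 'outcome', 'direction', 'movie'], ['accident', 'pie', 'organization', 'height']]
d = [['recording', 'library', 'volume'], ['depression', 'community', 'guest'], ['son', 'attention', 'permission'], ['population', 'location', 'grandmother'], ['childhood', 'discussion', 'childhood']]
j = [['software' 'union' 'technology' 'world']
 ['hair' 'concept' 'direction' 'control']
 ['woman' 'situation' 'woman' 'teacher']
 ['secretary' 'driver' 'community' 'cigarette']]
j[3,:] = ['secretary', 'driver', 'community', 'cigarette']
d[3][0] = 'population'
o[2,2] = 'organization'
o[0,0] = 'actor'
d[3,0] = 'population'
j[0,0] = 'software'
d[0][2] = 'volume'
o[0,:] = ['actor', 'opportunity', 'unit', 'volume']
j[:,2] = ['technology', 'direction', 'woman', 'community']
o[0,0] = 'actor'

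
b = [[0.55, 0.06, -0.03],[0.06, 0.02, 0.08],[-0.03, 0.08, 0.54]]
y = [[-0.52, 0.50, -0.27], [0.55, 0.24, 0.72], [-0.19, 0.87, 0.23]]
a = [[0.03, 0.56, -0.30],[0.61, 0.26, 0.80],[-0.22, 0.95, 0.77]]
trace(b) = 1.11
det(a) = -0.57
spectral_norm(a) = 1.45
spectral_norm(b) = 0.58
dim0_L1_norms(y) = [1.26, 1.61, 1.22]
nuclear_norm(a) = 2.76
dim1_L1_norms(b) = [0.64, 0.16, 0.65]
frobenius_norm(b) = 0.79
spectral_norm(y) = 1.10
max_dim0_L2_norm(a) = 1.15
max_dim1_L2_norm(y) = 0.94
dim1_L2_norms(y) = [0.77, 0.94, 0.92]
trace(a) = 1.06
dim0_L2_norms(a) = [0.65, 1.13, 1.15]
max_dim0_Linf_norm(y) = 0.87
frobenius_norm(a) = 1.74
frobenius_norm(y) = 1.52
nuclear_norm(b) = 1.11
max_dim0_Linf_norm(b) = 0.55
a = y + b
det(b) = 0.00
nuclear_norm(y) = 2.17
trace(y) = -0.05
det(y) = 0.02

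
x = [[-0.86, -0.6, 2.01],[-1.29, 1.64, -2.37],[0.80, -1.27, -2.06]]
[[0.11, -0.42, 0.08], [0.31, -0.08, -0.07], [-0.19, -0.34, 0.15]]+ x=[[-0.75, -1.02, 2.09], [-0.98, 1.56, -2.44], [0.61, -1.61, -1.91]]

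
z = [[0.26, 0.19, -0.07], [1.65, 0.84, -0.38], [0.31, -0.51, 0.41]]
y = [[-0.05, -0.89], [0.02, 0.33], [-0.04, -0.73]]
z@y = [[-0.01, -0.12],[-0.05, -0.91],[-0.04, -0.74]]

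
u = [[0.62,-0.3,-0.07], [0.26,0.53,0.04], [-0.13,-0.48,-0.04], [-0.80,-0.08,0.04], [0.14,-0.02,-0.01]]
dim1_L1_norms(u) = [0.99, 0.83, 0.65, 0.92, 0.17]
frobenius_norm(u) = 1.32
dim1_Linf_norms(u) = [0.62, 0.53, 0.48, 0.8, 0.14]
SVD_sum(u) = [[0.57,  0.08,  -0.03], [0.32,  0.04,  -0.02], [-0.19,  -0.03,  0.01], [-0.8,  -0.11,  0.04], [0.13,  0.02,  -0.01]] + [[0.05, -0.38, -0.04], [-0.06, 0.49, 0.05], [0.06, -0.45, -0.05], [-0.00, 0.03, 0.00], [0.01, -0.04, -0.0]] + [[-0.00, 0.00, -0.0], [0.00, -0.0, 0.00], [0.00, -0.0, 0.0], [-0.00, 0.00, -0.0], [0.00, -0.0, 0.0]]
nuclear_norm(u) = 1.85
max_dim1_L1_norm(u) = 0.99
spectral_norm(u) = 1.07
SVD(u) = [[-0.54, -0.49, 0.41], [-0.31, 0.63, -0.4], [0.18, -0.59, -0.73], [0.75, 0.04, 0.26], [-0.13, -0.05, -0.26]] @ diag([1.0684785031860862, 0.7776553312393331, 0.002423638641433663]) @ [[-0.99, -0.13, 0.05], [-0.13, 0.99, 0.11], [-0.06, 0.1, -0.99]]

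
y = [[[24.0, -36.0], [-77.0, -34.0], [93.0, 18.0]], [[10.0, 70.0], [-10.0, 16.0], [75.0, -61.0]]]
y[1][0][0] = 10.0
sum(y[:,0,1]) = 34.0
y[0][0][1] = -36.0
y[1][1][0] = -10.0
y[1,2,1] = -61.0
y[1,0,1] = 70.0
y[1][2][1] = -61.0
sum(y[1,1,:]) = 6.0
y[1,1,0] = -10.0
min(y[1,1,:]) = -10.0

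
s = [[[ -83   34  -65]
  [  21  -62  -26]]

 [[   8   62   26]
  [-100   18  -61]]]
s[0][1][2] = -26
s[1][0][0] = 8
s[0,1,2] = -26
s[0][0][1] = 34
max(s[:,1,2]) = -26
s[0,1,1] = -62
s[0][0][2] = -65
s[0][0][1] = 34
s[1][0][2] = 26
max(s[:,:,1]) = 62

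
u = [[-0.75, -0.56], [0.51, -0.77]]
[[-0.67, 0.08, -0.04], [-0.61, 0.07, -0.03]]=u@[[0.20,-0.02,0.01], [0.92,-0.11,0.05]]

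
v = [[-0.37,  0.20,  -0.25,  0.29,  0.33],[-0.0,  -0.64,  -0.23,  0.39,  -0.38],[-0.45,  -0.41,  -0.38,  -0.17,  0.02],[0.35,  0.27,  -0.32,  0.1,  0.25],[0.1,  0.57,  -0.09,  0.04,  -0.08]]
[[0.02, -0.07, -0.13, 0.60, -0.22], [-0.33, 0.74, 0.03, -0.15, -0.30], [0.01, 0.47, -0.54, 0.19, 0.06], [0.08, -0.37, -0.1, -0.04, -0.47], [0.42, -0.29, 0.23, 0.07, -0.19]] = v@[[-0.18,-0.41,0.16,-0.77,-0.42], [0.67,-0.58,0.36,0.28,-0.11], [-0.37,-0.23,0.57,-0.05,0.70], [-0.41,0.18,0.54,0.42,-0.57], [-0.46,-0.64,-0.48,0.38,-0.04]]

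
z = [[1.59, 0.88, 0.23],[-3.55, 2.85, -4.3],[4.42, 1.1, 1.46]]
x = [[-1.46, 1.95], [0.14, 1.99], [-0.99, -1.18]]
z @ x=[[-2.43, 4.58], [9.84, 3.82], [-7.74, 9.09]]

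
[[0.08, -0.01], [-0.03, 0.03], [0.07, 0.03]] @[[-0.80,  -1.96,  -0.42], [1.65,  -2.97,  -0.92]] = [[-0.08, -0.13, -0.02],[0.07, -0.03, -0.02],[-0.01, -0.23, -0.06]]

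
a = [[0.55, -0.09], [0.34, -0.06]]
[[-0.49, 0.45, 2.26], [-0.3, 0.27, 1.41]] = a@[[-0.84, 0.92, 3.77], [0.32, 0.65, -2.07]]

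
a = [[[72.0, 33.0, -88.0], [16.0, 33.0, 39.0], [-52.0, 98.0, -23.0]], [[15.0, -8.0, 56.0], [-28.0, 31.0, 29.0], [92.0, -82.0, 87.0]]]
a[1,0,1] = -8.0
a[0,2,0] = -52.0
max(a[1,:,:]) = 92.0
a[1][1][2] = 29.0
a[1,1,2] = 29.0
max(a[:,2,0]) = 92.0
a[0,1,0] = 16.0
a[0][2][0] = -52.0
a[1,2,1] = -82.0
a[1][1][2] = 29.0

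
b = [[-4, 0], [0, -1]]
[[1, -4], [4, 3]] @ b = [[-4, 4], [-16, -3]]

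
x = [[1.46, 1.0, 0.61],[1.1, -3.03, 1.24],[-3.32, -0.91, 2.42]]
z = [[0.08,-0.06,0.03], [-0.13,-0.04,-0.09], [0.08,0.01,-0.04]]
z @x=[[-0.05, 0.23, 0.05], [0.06, 0.07, -0.35], [0.26, 0.09, -0.04]]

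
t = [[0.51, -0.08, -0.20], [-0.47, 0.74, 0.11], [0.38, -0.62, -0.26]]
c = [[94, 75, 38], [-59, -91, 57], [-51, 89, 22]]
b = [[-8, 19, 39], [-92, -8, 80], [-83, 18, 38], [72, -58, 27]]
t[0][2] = -0.201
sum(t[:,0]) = 0.425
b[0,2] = 39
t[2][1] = -0.622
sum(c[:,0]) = -16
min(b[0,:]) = -8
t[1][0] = -0.468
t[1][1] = 0.744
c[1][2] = 57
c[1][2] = 57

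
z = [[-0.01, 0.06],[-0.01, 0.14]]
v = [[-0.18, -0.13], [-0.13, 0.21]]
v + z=[[-0.19, -0.07], [-0.14, 0.35]]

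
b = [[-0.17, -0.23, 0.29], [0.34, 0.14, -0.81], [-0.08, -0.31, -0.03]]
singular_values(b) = [0.97, 0.35, 0.0]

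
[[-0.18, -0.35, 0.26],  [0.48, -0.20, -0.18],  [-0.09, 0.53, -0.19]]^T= [[-0.18, 0.48, -0.09], [-0.35, -0.20, 0.53], [0.26, -0.18, -0.19]]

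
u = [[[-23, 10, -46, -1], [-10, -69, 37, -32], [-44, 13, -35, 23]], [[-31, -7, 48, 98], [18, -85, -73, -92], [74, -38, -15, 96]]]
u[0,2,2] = -35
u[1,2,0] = 74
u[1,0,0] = -31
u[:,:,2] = [[-46, 37, -35], [48, -73, -15]]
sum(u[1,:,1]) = -130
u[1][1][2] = -73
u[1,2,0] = 74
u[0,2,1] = 13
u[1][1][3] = -92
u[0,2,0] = -44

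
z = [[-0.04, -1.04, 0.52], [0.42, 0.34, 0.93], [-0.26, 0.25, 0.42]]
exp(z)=[[0.71,-1.09,0.01],[0.32,1.37,1.45],[-0.24,0.52,1.67]]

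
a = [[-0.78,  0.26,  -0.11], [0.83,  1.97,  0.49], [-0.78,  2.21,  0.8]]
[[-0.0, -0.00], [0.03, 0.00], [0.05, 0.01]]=a @ [[-0.00, -0.00], [0.01, 0.00], [0.03, 0.01]]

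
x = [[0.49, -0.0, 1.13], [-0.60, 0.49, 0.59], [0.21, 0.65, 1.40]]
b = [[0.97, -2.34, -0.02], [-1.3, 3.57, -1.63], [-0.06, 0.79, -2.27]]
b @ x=[[1.88, -1.16, -0.31], [-3.12, 0.69, -1.64], [-0.98, -1.09, -2.78]]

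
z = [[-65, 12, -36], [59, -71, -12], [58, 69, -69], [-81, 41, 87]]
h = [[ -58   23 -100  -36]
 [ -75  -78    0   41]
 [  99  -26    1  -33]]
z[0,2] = -36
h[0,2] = -100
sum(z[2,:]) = 58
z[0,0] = -65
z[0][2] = -36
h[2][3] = -33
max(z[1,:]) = 59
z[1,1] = -71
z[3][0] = -81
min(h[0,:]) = -100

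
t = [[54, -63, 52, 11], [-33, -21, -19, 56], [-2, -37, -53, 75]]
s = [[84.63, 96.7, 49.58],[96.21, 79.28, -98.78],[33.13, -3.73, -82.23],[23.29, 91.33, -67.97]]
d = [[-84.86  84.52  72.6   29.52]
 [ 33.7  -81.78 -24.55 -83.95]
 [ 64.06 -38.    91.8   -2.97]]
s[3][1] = 91.33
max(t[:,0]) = 54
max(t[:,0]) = 54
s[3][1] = 91.33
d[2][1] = -38.0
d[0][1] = 84.52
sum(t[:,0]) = 19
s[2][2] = -82.23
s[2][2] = -82.23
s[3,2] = -67.97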